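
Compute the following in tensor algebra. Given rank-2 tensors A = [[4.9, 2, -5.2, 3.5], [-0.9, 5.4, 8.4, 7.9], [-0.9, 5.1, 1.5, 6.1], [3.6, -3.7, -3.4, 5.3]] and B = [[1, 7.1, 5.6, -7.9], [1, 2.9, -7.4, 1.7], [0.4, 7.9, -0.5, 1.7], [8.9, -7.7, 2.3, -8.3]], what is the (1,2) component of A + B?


Tensor addition is component-wise: (A + B)_{ij} = A_{ij} + B_{ij}.
A_{12} = 2
B_{12} = 7.1
(A + B)_{12} = 2 + 7.1 = 9.1

9.1


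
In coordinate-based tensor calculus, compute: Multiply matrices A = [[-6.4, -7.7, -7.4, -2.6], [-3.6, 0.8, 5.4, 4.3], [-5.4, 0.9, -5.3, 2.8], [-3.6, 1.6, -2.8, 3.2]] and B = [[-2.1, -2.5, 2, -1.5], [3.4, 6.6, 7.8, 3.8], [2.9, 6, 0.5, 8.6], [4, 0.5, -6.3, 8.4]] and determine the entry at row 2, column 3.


(AB)_{ij} = sum_k A_{ik} B_{kj}.
For i=2, j=3:
A_{21} * B_{13} = -3.6 * 2 = -7.2
A_{22} * B_{23} = 0.8 * 7.8 = 6.24
A_{23} * B_{33} = 5.4 * 0.5 = 2.7
A_{24} * B_{43} = 4.3 * -6.3 = -27.09
Sum = -7.2 + 6.24 + 2.7 + -27.09 = -25.35

-25.35


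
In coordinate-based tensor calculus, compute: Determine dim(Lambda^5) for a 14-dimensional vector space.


The dimension of the space of p-forms on an n-dimensional space is C(n, p).
n = 14, p = 5
C(14, 5) = 14! / (5! * 9!) = 2002

2002


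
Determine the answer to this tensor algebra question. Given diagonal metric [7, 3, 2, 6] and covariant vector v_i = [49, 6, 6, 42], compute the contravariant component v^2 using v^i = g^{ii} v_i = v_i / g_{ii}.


To raise an index with a diagonal metric: v^i = v_i / g_{ii}.
For index 2: v_2 = 6, g_{22} = 3
v^2 = 6 / 3 = 2

2


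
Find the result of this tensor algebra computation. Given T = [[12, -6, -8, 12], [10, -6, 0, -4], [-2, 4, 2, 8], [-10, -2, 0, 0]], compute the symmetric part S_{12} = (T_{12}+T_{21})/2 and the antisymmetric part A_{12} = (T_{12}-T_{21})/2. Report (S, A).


T_{12} = -6
T_{21} = 10
S_{12} = (-6 + 10)/2 = 4/2 = 2
A_{12} = (-6 - 10)/2 = -16/2 = -8
Check: S + A = 2 + -8 = -6 = T_{12}.

(2, -8)


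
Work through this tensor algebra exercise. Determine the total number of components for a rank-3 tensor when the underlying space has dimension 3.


The number of components of a rank-r tensor in d dimensions is d^r.
Here d = 3 and r = 3.
3^3 = 27

27


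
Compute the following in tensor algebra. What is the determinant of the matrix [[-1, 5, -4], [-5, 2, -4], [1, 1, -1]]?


Expanding along the first row, det(A) = a11*M_11 - a12*M_12 + a13*M_13, where M_1j is the (1,j) minor.
Minor M_11 = 2*-1 - -4*1 = 2
Minor M_12 = -5*-1 - -4*1 = 9
Minor M_13 = -5*1 - 2*1 = -7
det = -1*(2) - 5*(9) + -4*(-7)
    = -2 - 45 + 28
    = -19

-19


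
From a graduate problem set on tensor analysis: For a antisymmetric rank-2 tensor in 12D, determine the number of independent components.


A antisymmetric rank-2 tensor in d dimensions has d(d-1)/2 independent components.
d = 12
d(d-1)/2 = 12 * 11 / 2 = 132 / 2 = 66

66


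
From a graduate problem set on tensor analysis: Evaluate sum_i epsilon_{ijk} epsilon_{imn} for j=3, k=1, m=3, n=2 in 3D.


Using the identity: epsilon_{ijk} epsilon_{imn} = delta_{jm} delta_{kn} - delta_{jn} delta_{km}.
delta_{33} = 1
delta_{12} = 0
delta_{32} = 0
delta_{13} = 0
Result = 1 * 0 - 0 * 0 = 0 - 0 = 0

0


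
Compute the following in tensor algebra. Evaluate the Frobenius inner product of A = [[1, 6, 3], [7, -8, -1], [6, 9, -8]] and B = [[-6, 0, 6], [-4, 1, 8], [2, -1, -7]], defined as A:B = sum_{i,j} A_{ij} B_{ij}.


A:B = sum over all i,j of A_{ij} * B_{ij}.
Row 1: 1*-6=-6, 6*0=0, 3*6=18 => row sum = 12
Row 2: 7*-4=-28, -8*1=-8, -1*8=-8 => row sum = -44
Row 3: 6*2=12, 9*-1=-9, -8*-7=56 => row sum = 59
Total = 12 + -44 + 59 = 27

27


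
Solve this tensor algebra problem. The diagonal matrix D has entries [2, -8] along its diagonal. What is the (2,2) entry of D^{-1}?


For a diagonal matrix, the inverse has entries (D^{-1})_{ii} = 1/d_{ii}.
The diagonal entries are: d_{11} = 2, d_{22} = -8
We need (D^{-1})_{22} = 1/d_{22} = 1/-8 = -1/8

-1/8


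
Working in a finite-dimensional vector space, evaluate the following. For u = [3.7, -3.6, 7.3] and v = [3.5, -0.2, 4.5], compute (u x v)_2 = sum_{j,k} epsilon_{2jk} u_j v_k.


(u x v)_2 = sum_{j,k} epsilon_{2jk} u_j v_k. Only permutations of (1,2,3) contribute; the two non-zero terms are:
eps_{213} u_1 v_3 = -1 * 3.7 * 4.5 = -16.65
eps_{231} u_3 v_1 = 1 * 7.3 * 3.5 = 25.55
(u x v)_2 = 8.9

8.9


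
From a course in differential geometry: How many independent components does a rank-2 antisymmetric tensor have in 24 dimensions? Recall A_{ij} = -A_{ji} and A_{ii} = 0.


An antisymmetric rank-2 tensor satisfies A_{ij} = -A_{ji}, so diagonal entries are zero.
The independent components are the upper-triangular entries: C(n, 2) = n(n-1)/2.
n = 24
C(24, 2) = 24 * 23 / 2 = 552 / 2 = 276

276


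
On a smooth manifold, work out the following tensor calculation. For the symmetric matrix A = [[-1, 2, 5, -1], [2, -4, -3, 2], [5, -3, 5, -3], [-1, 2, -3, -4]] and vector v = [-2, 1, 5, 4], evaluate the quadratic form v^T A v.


First compute Av:
(Av)_1 = -1*-2 + 2*1 + 5*5 + -1*4 = 25
(Av)_2 = 2*-2 + -4*1 + -3*5 + 2*4 = -15
(Av)_3 = 5*-2 + -3*1 + 5*5 + -3*4 = 0
(Av)_4 = -1*-2 + 2*1 + -3*5 + -4*4 = -27
Av = [25, -15, 0, -27]
Then v^T (Av) = -2*25 + 1*-15 + 5*0 + 4*-27
= -50 + -15 + 0 + -108 = -173

-173


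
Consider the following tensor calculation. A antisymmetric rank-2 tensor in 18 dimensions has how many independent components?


A antisymmetric rank-2 tensor in d dimensions has d(d-1)/2 independent components.
d = 18
d(d-1)/2 = 18 * 17 / 2 = 306 / 2 = 153

153


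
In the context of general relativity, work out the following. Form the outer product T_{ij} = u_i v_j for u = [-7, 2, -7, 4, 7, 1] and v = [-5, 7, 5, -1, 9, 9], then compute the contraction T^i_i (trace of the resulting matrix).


The outer product gives T_{ij} = u_i v_j.
The trace (contraction) is Tr(T) = sum_i T_{ii} = sum_i u_i v_i.
Diagonal entries:
T_{11} = u_1 * v_1 = -7 * -5 = 35
T_{22} = u_2 * v_2 = 2 * 7 = 14
T_{33} = u_3 * v_3 = -7 * 5 = -35
T_{44} = u_4 * v_4 = 4 * -1 = -4
T_{55} = u_5 * v_5 = 7 * 9 = 63
T_{66} = u_6 * v_6 = 1 * 9 = 9
Tr(T) = 35 + 14 + -35 + -4 + 63 + 9 = 82

82


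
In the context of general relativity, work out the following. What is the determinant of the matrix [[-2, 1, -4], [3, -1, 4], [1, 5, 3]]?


Expanding along the first row, det(A) = a11*M_11 - a12*M_12 + a13*M_13, where M_1j is the (1,j) minor.
Minor M_11 = -1*3 - 4*5 = -23
Minor M_12 = 3*3 - 4*1 = 5
Minor M_13 = 3*5 - -1*1 = 16
det = -2*(-23) - 1*(5) + -4*(16)
    = 46 - 5 + -64
    = -23

-23


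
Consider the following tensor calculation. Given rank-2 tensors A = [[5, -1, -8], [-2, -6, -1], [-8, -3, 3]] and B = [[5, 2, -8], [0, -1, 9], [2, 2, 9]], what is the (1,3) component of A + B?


Tensor addition is component-wise: (A + B)_{ij} = A_{ij} + B_{ij}.
A_{13} = -8
B_{13} = -8
(A + B)_{13} = -8 + -8 = -16

-16


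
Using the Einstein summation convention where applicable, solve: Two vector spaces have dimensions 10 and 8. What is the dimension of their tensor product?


The dimension of a tensor product is the product of dimensions.
dim(V) = 10, dim(W) = 8
dim(V (x) W) = 10 * 8 = 80

80


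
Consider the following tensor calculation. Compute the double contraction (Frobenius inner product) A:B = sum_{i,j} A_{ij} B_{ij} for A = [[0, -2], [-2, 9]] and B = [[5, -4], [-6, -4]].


A:B = sum over all i,j of A_{ij} * B_{ij}.
Row 1: 0*5=0, -2*-4=8 => row sum = 8
Row 2: -2*-6=12, 9*-4=-36 => row sum = -24
Total = 8 + -24 = -16

-16


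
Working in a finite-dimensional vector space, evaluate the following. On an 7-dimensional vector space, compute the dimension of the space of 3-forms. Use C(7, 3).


The dimension of the space of p-forms on an n-dimensional space is C(n, p).
n = 7, p = 3
C(7, 3) = 7! / (3! * 4!) = 35

35


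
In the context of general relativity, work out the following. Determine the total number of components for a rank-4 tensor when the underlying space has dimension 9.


The number of components of a rank-r tensor in d dimensions is d^r.
Here d = 9 and r = 4.
9^4 = 6561

6561


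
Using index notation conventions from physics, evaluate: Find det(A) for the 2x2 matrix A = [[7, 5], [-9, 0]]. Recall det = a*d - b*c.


For a 2x2 matrix [[a, b], [c, d]], det = a*d - b*c.
a = 7, b = 5, c = -9, d = 0
a*d = 7 * 0 = 0
b*c = 5 * -9 = -45
det = 0 - -45 = 45

45


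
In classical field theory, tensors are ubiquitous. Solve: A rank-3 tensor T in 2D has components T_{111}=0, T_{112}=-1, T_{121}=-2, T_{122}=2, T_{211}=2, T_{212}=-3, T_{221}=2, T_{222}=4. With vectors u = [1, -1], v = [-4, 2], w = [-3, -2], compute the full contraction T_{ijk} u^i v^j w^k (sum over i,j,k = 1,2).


S = sum over i,j,k of T_{ijk} u_i v_j w_k. Expanding all 8 terms:
T_{111}*u_1*v_1*w_1 = 0*1*-4*-3 = 0  (running total: 0)
T_{112}*u_1*v_1*w_2 = -1*1*-4*-2 = -8  (running total: -8)
T_{121}*u_1*v_2*w_1 = -2*1*2*-3 = 12  (running total: 4)
T_{122}*u_1*v_2*w_2 = 2*1*2*-2 = -8  (running total: -4)
T_{211}*u_2*v_1*w_1 = 2*-1*-4*-3 = -24  (running total: -28)
T_{212}*u_2*v_1*w_2 = -3*-1*-4*-2 = 24  (running total: -4)
T_{221}*u_2*v_2*w_1 = 2*-1*2*-3 = 12  (running total: 8)
T_{222}*u_2*v_2*w_2 = 4*-1*2*-2 = 16  (running total: 24)
S = 24

24


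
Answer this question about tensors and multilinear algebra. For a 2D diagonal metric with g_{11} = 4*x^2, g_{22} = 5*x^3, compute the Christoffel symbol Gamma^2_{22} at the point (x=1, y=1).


For a diagonal metric, Gamma^k_{ij} = (1/2) g^{kk} (dg_{ik}/dx_j + dg_{jk}/dx_i - dg_{ij}/dx_k).
The metric is diagonal, so g_{ab} = 0 for a != b.
At the given point: g_{11} = 4, g_{22} = 5
g^{22} = 1/5
dg_{22}/dx_2 = dg_{22}/dx_2 = 0
dg_{22}/dx_2 = dg_{22}/dx_2 = 0
dg_{22}/dx_2 = dg_{22}/dx_2 = 0
Numerator = 0 + 0 - 0 = 0
Gamma^2_{22} = 0 / (2 * 5) = 0

0


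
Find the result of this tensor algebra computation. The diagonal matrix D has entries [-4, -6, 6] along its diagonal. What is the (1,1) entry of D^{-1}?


For a diagonal matrix, the inverse has entries (D^{-1})_{ii} = 1/d_{ii}.
The diagonal entries are: d_{11} = -4, d_{22} = -6, d_{33} = 6
We need (D^{-1})_{11} = 1/d_{11} = 1/-4 = -1/4

-1/4


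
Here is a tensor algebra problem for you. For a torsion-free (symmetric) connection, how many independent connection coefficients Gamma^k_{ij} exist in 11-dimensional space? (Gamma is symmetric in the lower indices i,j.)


Christoffel symbols Gamma^k_{ij} are symmetric in i,j, so there are d * d(d+1)/2 independent symbols.
d = 11
d(d+1)/2 = 11 * 12 / 2 = 66
Total = 11 * 66 = 726

726


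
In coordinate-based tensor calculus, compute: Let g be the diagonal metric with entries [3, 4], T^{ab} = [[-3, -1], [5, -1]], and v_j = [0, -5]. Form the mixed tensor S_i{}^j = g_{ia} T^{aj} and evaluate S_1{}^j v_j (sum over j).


Step 1: lower the first index. For a diagonal metric, g_{ia} T^{aj} = g_{ii} T^{ij} (no sum on i).
g_{11} = 3
S_1{}^1 = 3 * T^{11} = 3 * -3 = -9
S_1{}^2 = 3 * T^{12} = 3 * -1 = -3
Step 2: contract S_1{}^j with v_j.
S_1{}^1 * v_1 = -9 * 0 = 0
S_1{}^2 * v_2 = -3 * -5 = 15
Result = 0 + 15 = 15

15


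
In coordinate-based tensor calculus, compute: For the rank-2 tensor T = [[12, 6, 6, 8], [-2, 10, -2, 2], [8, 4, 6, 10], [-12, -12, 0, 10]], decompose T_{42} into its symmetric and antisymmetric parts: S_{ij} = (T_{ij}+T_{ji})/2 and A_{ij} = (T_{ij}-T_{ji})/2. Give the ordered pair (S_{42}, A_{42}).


T_{42} = -12
T_{24} = 2
S_{42} = (-12 + 2)/2 = -10/2 = -5
A_{42} = (-12 - 2)/2 = -14/2 = -7
Check: S + A = -5 + -7 = -12 = T_{42}.

(-5, -7)


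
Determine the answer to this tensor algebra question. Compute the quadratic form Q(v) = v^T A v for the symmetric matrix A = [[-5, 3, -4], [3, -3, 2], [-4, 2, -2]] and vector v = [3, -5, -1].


First compute Av:
(Av)_1 = -5*3 + 3*-5 + -4*-1 = -26
(Av)_2 = 3*3 + -3*-5 + 2*-1 = 22
(Av)_3 = -4*3 + 2*-5 + -2*-1 = -20
Av = [-26, 22, -20]
Then v^T (Av) = 3*-26 + -5*22 + -1*-20
= -78 + -110 + 20 = -168

-168


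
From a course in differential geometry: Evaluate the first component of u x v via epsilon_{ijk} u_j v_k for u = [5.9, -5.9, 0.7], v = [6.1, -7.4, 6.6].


(u x v)_1 = sum_{j,k} epsilon_{1jk} u_j v_k. Only permutations of (1,2,3) contribute; the two non-zero terms are:
eps_{123} u_2 v_3 = 1 * -5.9 * 6.6 = -38.94
eps_{132} u_3 v_2 = -1 * 0.7 * -7.4 = 5.18
(u x v)_1 = -33.76

-33.76


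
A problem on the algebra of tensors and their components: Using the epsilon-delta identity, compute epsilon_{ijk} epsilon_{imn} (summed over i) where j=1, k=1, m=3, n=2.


Using the identity: epsilon_{ijk} epsilon_{imn} = delta_{jm} delta_{kn} - delta_{jn} delta_{km}.
delta_{13} = 0
delta_{12} = 0
delta_{12} = 0
delta_{13} = 0
Result = 0 * 0 - 0 * 0 = 0 - 0 = 0

0


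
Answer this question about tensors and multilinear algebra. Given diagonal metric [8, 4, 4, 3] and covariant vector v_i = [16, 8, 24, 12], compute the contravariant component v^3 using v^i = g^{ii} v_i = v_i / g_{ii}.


To raise an index with a diagonal metric: v^i = v_i / g_{ii}.
For index 3: v_3 = 24, g_{33} = 4
v^3 = 24 / 4 = 6

6


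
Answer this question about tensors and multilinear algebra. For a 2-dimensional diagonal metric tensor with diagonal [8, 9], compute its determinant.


For a diagonal metric, the determinant is the product of diagonal entries.
Diagonal entries: 8, 9
det(g) = 8 * 9 = 72

72


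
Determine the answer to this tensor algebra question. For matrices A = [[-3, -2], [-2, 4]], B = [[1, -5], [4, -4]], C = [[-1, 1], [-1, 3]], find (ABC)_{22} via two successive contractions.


(ABC)_{22} = sum_m (AB)_{2m} C_{m2}. First compute row 2 of AB.
(AB)_{21} = -2*1 + 4*4 = 14
(AB)_{22} = -2*-5 + 4*-4 = -6
Now contract with column 2 of C:
(AB)_{21} * C_{12} = 14 * 1 = 14
(AB)_{22} * C_{22} = -6 * 3 = -18
(ABC)_{22} = 14 + -18 = -4

-4


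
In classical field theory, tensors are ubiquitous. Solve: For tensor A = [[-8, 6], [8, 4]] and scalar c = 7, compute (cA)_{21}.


Scalar multiplication: (cA)_{ij} = c * A_{ij}.
c = 7
A_{21} = 8
(cA)_{21} = 7 * 8 = 56

56


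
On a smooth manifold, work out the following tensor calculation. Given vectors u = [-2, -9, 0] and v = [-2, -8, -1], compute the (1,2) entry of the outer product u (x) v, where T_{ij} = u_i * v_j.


The outer product entry T_{ij} = u_i * v_j.
We need i=1, j=2.
u_1 = -2, v_2 = -8
T_{1,2} = -2 * -8 = 16

16


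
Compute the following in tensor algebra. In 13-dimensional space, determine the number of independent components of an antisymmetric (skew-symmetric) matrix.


An antisymmetric rank-2 tensor satisfies A_{ij} = -A_{ji}, so diagonal entries are zero.
The independent components are the upper-triangular entries: C(n, 2) = n(n-1)/2.
n = 13
C(13, 2) = 13 * 12 / 2 = 156 / 2 = 78

78


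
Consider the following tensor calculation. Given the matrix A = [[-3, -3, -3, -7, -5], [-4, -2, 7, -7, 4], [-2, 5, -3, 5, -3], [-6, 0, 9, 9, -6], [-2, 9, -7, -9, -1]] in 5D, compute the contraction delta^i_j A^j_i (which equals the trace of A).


The contraction (trace) of a rank-2 tensor is the sum of its diagonal elements.
Diagonal entries: A[1,1] = -3, A[2,2] = -2, A[3,3] = -3, A[4,4] = 9, A[5,5] = -1
Tr(A) = -3 + -2 + -3 + 9 + -1 = 0

0


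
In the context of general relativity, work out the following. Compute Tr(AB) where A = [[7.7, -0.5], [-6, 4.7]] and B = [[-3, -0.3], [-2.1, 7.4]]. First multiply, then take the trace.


Tr(AB) = sum_i (AB)_{ii} where (AB)_{ii} = sum_k A_{ik} B_{ki}.
(AB)_{11} = 7.7*-3 + -0.5*-2.1 = -22.05
(AB)_{22} = -6*-0.3 + 4.7*7.4 = 36.58
Tr(AB) = -22.05 + 36.58 = 14.53

14.53


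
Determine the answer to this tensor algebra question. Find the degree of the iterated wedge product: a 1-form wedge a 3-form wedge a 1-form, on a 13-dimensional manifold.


The degree of a wedge product is the sum of the degrees of the individual forms.
Degrees: 1, 3, 1
Total degree = 1 + 3 + 1 = 5

5


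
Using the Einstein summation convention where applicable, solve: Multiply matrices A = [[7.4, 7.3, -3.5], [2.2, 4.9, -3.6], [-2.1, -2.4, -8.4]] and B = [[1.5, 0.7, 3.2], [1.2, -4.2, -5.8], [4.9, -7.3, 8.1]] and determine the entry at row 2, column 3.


(AB)_{ij} = sum_k A_{ik} B_{kj}.
For i=2, j=3:
A_{21} * B_{13} = 2.2 * 3.2 = 7.04
A_{22} * B_{23} = 4.9 * -5.8 = -28.42
A_{23} * B_{33} = -3.6 * 8.1 = -29.16
Sum = 7.04 + -28.42 + -29.16 = -50.54

-50.54


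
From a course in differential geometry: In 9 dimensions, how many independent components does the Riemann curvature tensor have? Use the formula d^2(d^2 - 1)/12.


The Riemann tensor in d dimensions has d^2(d^2 - 1)/12 independent components.
d = 9, so d^2 = 81
d^2 - 1 = 80
d^2(d^2 - 1) = 81 * 80 = 6480
Divide by 12: 6480 / 12 = 540

540


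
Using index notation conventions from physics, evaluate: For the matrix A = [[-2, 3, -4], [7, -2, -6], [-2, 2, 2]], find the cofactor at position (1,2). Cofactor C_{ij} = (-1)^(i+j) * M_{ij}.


To find cofactor C_{12}, delete row 1 and column 2.
The resulting 2x2 submatrix is: [[7, -6], [-2, 2]]
Minor M_{12} = 7*2 - -6*-2
  = 14 - 12 = 2
Sign = (-1)^(1+2) = (-1)^3 = -1
Cofactor C_{12} = -1 * 2 = -2

-2


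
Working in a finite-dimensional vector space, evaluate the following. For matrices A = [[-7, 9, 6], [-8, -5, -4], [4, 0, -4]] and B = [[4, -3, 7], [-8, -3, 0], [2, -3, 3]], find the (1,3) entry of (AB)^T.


(AB)^T_{ij} = (AB)_{ji} = sum_k A_{jk} B_{ki}.
For i=1, j=3 we need (AB)_{31}:
A_{31} * B_{11} = 4 * 4 = 16
A_{32} * B_{21} = 0 * -8 = 0
A_{33} * B_{31} = -4 * 2 = -8
Sum = 16 + 0 + -8 = 8

8


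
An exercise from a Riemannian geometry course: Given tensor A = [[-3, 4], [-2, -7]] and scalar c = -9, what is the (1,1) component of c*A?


Scalar multiplication: (cA)_{ij} = c * A_{ij}.
c = -9
A_{11} = -3
(cA)_{11} = -9 * -3 = 27

27


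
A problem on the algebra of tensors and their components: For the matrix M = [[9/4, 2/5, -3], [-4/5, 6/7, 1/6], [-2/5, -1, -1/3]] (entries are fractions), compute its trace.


The trace is the sum of diagonal entries.
Diagonal: M[1,1] = 9/4, M[2,2] = 6/7, M[3,3] = -1/3
Tr(M) = 9/4 + 6/7 + -1/3
Computing step by step:
After adding M[1,1]: 9/4
After adding M[2,2]: 87/28
After adding M[3,3]: 233/84
Tr(M) = 233/84

233/84


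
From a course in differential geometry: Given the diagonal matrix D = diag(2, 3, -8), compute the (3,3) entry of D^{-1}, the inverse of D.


For a diagonal matrix, the inverse has entries (D^{-1})_{ii} = 1/d_{ii}.
The diagonal entries are: d_{11} = 2, d_{22} = 3, d_{33} = -8
We need (D^{-1})_{33} = 1/d_{33} = 1/-8 = -1/8

-1/8


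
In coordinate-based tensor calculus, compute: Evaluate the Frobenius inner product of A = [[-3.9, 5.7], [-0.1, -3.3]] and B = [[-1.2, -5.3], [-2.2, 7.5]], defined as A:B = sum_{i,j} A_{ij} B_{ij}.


A:B = sum over all i,j of A_{ij} * B_{ij}.
Row 1: -3.9*-1.2=4.68, 5.7*-5.3=-30.21 => row sum = -25.53
Row 2: -0.1*-2.2=0.22, -3.3*7.5=-24.75 => row sum = -24.53
Total = -25.53 + -24.53 = -50.06

-50.06


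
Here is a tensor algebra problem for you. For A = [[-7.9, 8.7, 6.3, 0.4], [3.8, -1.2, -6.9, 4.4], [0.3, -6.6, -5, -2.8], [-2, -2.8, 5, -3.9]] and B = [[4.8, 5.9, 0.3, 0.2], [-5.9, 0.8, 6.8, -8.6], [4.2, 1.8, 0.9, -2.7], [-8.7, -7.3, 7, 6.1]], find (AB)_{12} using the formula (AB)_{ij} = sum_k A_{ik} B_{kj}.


(AB)_{ij} = sum_k A_{ik} B_{kj}.
For i=1, j=2:
A_{11} * B_{12} = -7.9 * 5.9 = -46.61
A_{12} * B_{22} = 8.7 * 0.8 = 6.96
A_{13} * B_{32} = 6.3 * 1.8 = 11.34
A_{14} * B_{42} = 0.4 * -7.3 = -2.92
Sum = -46.61 + 6.96 + 11.34 + -2.92 = -31.23

-31.23


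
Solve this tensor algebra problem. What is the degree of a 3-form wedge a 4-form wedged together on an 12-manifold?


The degree of a wedge product is the sum of the degrees of the individual forms.
Degrees: 3, 4
Total degree = 3 + 4 = 7

7


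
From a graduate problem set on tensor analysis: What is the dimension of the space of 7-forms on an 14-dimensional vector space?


The dimension of the space of p-forms on an n-dimensional space is C(n, p).
n = 14, p = 7
C(14, 7) = 14! / (7! * 7!) = 3432

3432


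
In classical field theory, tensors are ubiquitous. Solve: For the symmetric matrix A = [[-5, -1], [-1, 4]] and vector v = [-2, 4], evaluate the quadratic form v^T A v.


First compute Av:
(Av)_1 = -5*-2 + -1*4 = 6
(Av)_2 = -1*-2 + 4*4 = 18
Av = [6, 18]
Then v^T (Av) = -2*6 + 4*18
= -12 + 72 = 60

60


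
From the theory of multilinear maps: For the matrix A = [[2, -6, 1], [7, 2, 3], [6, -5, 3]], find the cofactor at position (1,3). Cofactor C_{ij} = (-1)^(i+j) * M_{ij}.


To find cofactor C_{13}, delete row 1 and column 3.
The resulting 2x2 submatrix is: [[7, 2], [6, -5]]
Minor M_{13} = 7*-5 - 2*6
  = -35 - 12 = -47
Sign = (-1)^(1+3) = (-1)^4 = 1
Cofactor C_{13} = 1 * -47 = -47

-47


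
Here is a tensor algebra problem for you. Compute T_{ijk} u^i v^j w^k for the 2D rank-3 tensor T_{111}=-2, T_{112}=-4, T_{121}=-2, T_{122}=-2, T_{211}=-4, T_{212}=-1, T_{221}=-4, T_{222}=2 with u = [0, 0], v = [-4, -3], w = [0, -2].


S = sum over i,j,k of T_{ijk} u_i v_j w_k. Expanding all 8 terms:
T_{111}*u_1*v_1*w_1 = -2*0*-4*0 = 0  (running total: 0)
T_{112}*u_1*v_1*w_2 = -4*0*-4*-2 = 0  (running total: 0)
T_{121}*u_1*v_2*w_1 = -2*0*-3*0 = 0  (running total: 0)
T_{122}*u_1*v_2*w_2 = -2*0*-3*-2 = 0  (running total: 0)
T_{211}*u_2*v_1*w_1 = -4*0*-4*0 = 0  (running total: 0)
T_{212}*u_2*v_1*w_2 = -1*0*-4*-2 = 0  (running total: 0)
T_{221}*u_2*v_2*w_1 = -4*0*-3*0 = 0  (running total: 0)
T_{222}*u_2*v_2*w_2 = 2*0*-3*-2 = 0  (running total: 0)
S = 0

0


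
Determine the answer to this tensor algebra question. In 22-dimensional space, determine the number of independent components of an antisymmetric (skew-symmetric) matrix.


An antisymmetric rank-2 tensor satisfies A_{ij} = -A_{ji}, so diagonal entries are zero.
The independent components are the upper-triangular entries: C(n, 2) = n(n-1)/2.
n = 22
C(22, 2) = 22 * 21 / 2 = 462 / 2 = 231

231


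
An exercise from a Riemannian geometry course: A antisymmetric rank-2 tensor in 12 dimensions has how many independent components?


A antisymmetric rank-2 tensor in d dimensions has d(d-1)/2 independent components.
d = 12
d(d-1)/2 = 12 * 11 / 2 = 132 / 2 = 66

66


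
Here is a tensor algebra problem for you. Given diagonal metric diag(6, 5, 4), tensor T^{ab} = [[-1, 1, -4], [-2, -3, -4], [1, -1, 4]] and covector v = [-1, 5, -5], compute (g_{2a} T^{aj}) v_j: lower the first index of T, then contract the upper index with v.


Step 1: lower the first index. For a diagonal metric, g_{ia} T^{aj} = g_{ii} T^{ij} (no sum on i).
g_{22} = 5
S_2{}^1 = 5 * T^{21} = 5 * -2 = -10
S_2{}^2 = 5 * T^{22} = 5 * -3 = -15
S_2{}^3 = 5 * T^{23} = 5 * -4 = -20
Step 2: contract S_2{}^j with v_j.
S_2{}^1 * v_1 = -10 * -1 = 10
S_2{}^2 * v_2 = -15 * 5 = -75
S_2{}^3 * v_3 = -20 * -5 = 100
Result = 10 + -75 + 100 = 35

35


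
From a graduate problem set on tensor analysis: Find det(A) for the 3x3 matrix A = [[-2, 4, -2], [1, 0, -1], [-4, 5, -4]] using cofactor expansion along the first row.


Expanding along the first row, det(A) = a11*M_11 - a12*M_12 + a13*M_13, where M_1j is the (1,j) minor.
Minor M_11 = 0*-4 - -1*5 = 5
Minor M_12 = 1*-4 - -1*-4 = -8
Minor M_13 = 1*5 - 0*-4 = 5
det = -2*(5) - 4*(-8) + -2*(5)
    = -10 - -32 + -10
    = 12

12


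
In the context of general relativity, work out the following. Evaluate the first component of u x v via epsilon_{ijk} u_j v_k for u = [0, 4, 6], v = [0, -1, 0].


(u x v)_1 = sum_{j,k} epsilon_{1jk} u_j v_k. Only permutations of (1,2,3) contribute; the two non-zero terms are:
eps_{123} u_2 v_3 = 1 * 4 * 0 = 0
eps_{132} u_3 v_2 = -1 * 6 * -1 = 6
(u x v)_1 = 6

6


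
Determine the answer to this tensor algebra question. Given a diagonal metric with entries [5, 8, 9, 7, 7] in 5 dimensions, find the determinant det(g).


For a diagonal metric, the determinant is the product of diagonal entries.
Diagonal entries: 5, 8, 9, 7, 7
det(g) = 5 * 8 * 9 * 7 * 7 = 17640

17640


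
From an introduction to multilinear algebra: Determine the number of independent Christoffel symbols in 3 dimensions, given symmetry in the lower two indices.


Christoffel symbols Gamma^k_{ij} are symmetric in i,j, so there are d * d(d+1)/2 independent symbols.
d = 3
d(d+1)/2 = 3 * 4 / 2 = 6
Total = 3 * 6 = 18

18


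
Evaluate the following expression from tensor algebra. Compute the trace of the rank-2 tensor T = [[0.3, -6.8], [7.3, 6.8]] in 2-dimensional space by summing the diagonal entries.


The contraction (trace) of a rank-2 tensor is the sum of its diagonal elements.
Diagonal entries: A[1,1] = 0.3, A[2,2] = 6.8
Tr(A) = 0.3 + 6.8 = 7.1

7.1


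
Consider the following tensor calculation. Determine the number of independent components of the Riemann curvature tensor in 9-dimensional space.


The Riemann tensor in d dimensions has d^2(d^2 - 1)/12 independent components.
d = 9, so d^2 = 81
d^2 - 1 = 80
d^2(d^2 - 1) = 81 * 80 = 6480
Divide by 12: 6480 / 12 = 540

540


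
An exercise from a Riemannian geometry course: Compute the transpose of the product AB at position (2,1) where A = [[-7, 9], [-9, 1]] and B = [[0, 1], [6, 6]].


(AB)^T_{ij} = (AB)_{ji} = sum_k A_{jk} B_{ki}.
For i=2, j=1 we need (AB)_{12}:
A_{11} * B_{12} = -7 * 1 = -7
A_{12} * B_{22} = 9 * 6 = 54
Sum = -7 + 54 = 47

47


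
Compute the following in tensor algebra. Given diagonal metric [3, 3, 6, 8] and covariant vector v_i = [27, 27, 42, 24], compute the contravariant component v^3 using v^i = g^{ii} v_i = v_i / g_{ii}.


To raise an index with a diagonal metric: v^i = v_i / g_{ii}.
For index 3: v_3 = 42, g_{33} = 6
v^3 = 42 / 6 = 7

7


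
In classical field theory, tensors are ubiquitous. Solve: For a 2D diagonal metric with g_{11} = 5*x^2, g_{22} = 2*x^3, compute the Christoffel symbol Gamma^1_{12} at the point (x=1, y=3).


For a diagonal metric, Gamma^k_{ij} = (1/2) g^{kk} (dg_{ik}/dx_j + dg_{jk}/dx_i - dg_{ij}/dx_k).
The metric is diagonal, so g_{ab} = 0 for a != b.
At the given point: g_{11} = 5, g_{22} = 2
g^{11} = 1/5
dg_{11}/dx_2 = dg_{11}/dx_2 = 0
dg_{21}/dx_1 = 0 (off-diagonal)
dg_{12}/dx_1 = 0 (off-diagonal)
Numerator = 0 + 0 - 0 = 0
Gamma^1_{12} = 0 / (2 * 5) = 0

0


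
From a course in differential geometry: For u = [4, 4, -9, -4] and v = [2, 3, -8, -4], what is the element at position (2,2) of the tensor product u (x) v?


The outer product entry T_{ij} = u_i * v_j.
We need i=2, j=2.
u_2 = 4, v_2 = 3
T_{2,2} = 4 * 3 = 12

12


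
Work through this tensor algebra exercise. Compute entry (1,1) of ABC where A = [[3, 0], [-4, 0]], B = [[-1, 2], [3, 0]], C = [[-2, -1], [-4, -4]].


(ABC)_{11} = sum_m (AB)_{1m} C_{m1}. First compute row 1 of AB.
(AB)_{11} = 3*-1 + 0*3 = -3
(AB)_{12} = 3*2 + 0*0 = 6
Now contract with column 1 of C:
(AB)_{11} * C_{11} = -3 * -2 = 6
(AB)_{12} * C_{21} = 6 * -4 = -24
(ABC)_{11} = 6 + -24 = -18

-18


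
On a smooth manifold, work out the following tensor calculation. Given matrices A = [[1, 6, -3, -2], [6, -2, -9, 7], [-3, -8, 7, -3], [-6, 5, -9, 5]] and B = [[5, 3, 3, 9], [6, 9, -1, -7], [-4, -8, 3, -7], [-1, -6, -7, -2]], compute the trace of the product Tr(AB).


Tr(AB) = sum_i (AB)_{ii} where (AB)_{ii} = sum_k A_{ik} B_{ki}.
(AB)_{11} = 1*5 + 6*6 + -3*-4 + -2*-1 = 55
(AB)_{22} = 6*3 + -2*9 + -9*-8 + 7*-6 = 30
(AB)_{33} = -3*3 + -8*-1 + 7*3 + -3*-7 = 41
(AB)_{44} = -6*9 + 5*-7 + -9*-7 + 5*-2 = -36
Tr(AB) = 55 + 30 + 41 + -36 = 90

90


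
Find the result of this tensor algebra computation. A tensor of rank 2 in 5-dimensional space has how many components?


The number of components of a rank-r tensor in d dimensions is d^r.
Here d = 5 and r = 2.
5^2 = 25

25


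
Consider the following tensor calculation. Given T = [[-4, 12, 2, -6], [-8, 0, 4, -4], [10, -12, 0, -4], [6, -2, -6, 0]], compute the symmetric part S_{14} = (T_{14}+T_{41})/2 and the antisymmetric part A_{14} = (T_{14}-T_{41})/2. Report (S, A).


T_{14} = -6
T_{41} = 6
S_{14} = (-6 + 6)/2 = 0/2 = 0
A_{14} = (-6 - 6)/2 = -12/2 = -6
Check: S + A = 0 + -6 = -6 = T_{14}.

(0, -6)


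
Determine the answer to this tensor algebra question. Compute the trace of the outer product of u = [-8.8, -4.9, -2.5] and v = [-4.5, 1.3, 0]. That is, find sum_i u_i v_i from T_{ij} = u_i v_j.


The outer product gives T_{ij} = u_i v_j.
The trace (contraction) is Tr(T) = sum_i T_{ii} = sum_i u_i v_i.
Diagonal entries:
T_{11} = u_1 * v_1 = -8.8 * -4.5 = 39.6
T_{22} = u_2 * v_2 = -4.9 * 1.3 = -6.37
T_{33} = u_3 * v_3 = -2.5 * 0 = 0
Tr(T) = 39.6 + -6.37 + 0 = 33.23

33.23


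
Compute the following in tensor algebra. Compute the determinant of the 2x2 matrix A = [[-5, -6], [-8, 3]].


For a 2x2 matrix [[a, b], [c, d]], det = a*d - b*c.
a = -5, b = -6, c = -8, d = 3
a*d = -5 * 3 = -15
b*c = -6 * -8 = 48
det = -15 - 48 = -63

-63


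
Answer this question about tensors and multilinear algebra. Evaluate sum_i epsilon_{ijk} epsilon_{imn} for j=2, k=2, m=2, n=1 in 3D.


Using the identity: epsilon_{ijk} epsilon_{imn} = delta_{jm} delta_{kn} - delta_{jn} delta_{km}.
delta_{22} = 1
delta_{21} = 0
delta_{21} = 0
delta_{22} = 1
Result = 1 * 0 - 0 * 1 = 0 - 0 = 0

0


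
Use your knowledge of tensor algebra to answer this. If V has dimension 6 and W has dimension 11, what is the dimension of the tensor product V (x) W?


The dimension of a tensor product is the product of dimensions.
dim(V) = 6, dim(W) = 11
dim(V (x) W) = 6 * 11 = 66

66


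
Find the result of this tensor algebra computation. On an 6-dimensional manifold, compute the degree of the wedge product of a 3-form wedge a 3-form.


The degree of a wedge product is the sum of the degrees of the individual forms.
Degrees: 3, 3
Total degree = 3 + 3 = 6

6


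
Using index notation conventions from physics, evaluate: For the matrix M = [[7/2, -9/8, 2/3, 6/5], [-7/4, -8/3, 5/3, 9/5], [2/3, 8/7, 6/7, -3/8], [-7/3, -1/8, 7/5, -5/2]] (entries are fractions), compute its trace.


The trace is the sum of diagonal entries.
Diagonal: M[1,1] = 7/2, M[2,2] = -8/3, M[3,3] = 6/7, M[4,4] = -5/2
Tr(M) = 7/2 + -8/3 + 6/7 + -5/2
Computing step by step:
After adding M[1,1]: 7/2
After adding M[2,2]: 5/6
After adding M[3,3]: 71/42
After adding M[4,4]: -17/21
Tr(M) = -17/21

-17/21


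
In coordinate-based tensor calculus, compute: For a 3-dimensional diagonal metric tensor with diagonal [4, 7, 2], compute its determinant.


For a diagonal metric, the determinant is the product of diagonal entries.
Diagonal entries: 4, 7, 2
det(g) = 4 * 7 * 2 = 56

56


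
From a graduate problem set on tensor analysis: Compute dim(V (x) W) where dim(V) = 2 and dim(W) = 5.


The dimension of a tensor product is the product of dimensions.
dim(V) = 2, dim(W) = 5
dim(V (x) W) = 2 * 5 = 10

10


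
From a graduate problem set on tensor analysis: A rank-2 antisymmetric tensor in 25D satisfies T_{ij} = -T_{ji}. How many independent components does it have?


An antisymmetric rank-2 tensor satisfies A_{ij} = -A_{ji}, so diagonal entries are zero.
The independent components are the upper-triangular entries: C(n, 2) = n(n-1)/2.
n = 25
C(25, 2) = 25 * 24 / 2 = 600 / 2 = 300

300


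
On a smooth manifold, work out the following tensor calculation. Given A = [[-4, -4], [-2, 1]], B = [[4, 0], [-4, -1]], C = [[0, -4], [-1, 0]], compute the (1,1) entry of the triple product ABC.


(ABC)_{11} = sum_m (AB)_{1m} C_{m1}. First compute row 1 of AB.
(AB)_{11} = -4*4 + -4*-4 = 0
(AB)_{12} = -4*0 + -4*-1 = 4
Now contract with column 1 of C:
(AB)_{11} * C_{11} = 0 * 0 = 0
(AB)_{12} * C_{21} = 4 * -1 = -4
(ABC)_{11} = 0 + -4 = -4

-4


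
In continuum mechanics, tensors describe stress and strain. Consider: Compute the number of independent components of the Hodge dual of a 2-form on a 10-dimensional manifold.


The Hodge dual of a p-form on an n-dimensional manifold is an (n-p)-form.
n = 10, p = 2, so dual degree = 10 - 2 = 8
The number of components is C(n, n-p) = C(10, 8) = 45

45


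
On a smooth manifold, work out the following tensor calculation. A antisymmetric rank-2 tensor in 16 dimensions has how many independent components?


A antisymmetric rank-2 tensor in d dimensions has d(d-1)/2 independent components.
d = 16
d(d-1)/2 = 16 * 15 / 2 = 240 / 2 = 120

120


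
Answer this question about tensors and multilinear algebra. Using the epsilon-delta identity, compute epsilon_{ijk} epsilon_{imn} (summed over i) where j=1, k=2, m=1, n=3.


Using the identity: epsilon_{ijk} epsilon_{imn} = delta_{jm} delta_{kn} - delta_{jn} delta_{km}.
delta_{11} = 1
delta_{23} = 0
delta_{13} = 0
delta_{21} = 0
Result = 1 * 0 - 0 * 0 = 0 - 0 = 0

0


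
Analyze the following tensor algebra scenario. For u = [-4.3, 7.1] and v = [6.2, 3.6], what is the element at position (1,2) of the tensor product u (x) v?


The outer product entry T_{ij} = u_i * v_j.
We need i=1, j=2.
u_1 = -4.3, v_2 = 3.6
T_{1,2} = -4.3 * 3.6 = -15.48

-15.48


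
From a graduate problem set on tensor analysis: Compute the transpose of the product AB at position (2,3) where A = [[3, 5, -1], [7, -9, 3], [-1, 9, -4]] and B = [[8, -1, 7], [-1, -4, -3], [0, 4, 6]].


(AB)^T_{ij} = (AB)_{ji} = sum_k A_{jk} B_{ki}.
For i=2, j=3 we need (AB)_{32}:
A_{31} * B_{12} = -1 * -1 = 1
A_{32} * B_{22} = 9 * -4 = -36
A_{33} * B_{32} = -4 * 4 = -16
Sum = 1 + -36 + -16 = -51

-51


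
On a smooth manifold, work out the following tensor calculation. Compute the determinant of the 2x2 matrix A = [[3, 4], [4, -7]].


For a 2x2 matrix [[a, b], [c, d]], det = a*d - b*c.
a = 3, b = 4, c = 4, d = -7
a*d = 3 * -7 = -21
b*c = 4 * 4 = 16
det = -21 - 16 = -37

-37


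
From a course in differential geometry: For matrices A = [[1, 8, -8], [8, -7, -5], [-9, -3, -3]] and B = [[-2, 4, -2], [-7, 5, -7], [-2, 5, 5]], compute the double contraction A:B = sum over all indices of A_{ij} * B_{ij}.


A:B = sum over all i,j of A_{ij} * B_{ij}.
Row 1: 1*-2=-2, 8*4=32, -8*-2=16 => row sum = 46
Row 2: 8*-7=-56, -7*5=-35, -5*-7=35 => row sum = -56
Row 3: -9*-2=18, -3*5=-15, -3*5=-15 => row sum = -12
Total = 46 + -56 + -12 = -22

-22


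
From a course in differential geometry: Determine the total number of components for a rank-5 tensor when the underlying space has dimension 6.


The number of components of a rank-r tensor in d dimensions is d^r.
Here d = 6 and r = 5.
6^5 = 7776

7776


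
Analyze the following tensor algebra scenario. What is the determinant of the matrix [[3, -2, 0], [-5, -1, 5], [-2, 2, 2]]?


Expanding along the first row, det(A) = a11*M_11 - a12*M_12 + a13*M_13, where M_1j is the (1,j) minor.
Minor M_11 = -1*2 - 5*2 = -12
Minor M_12 = -5*2 - 5*-2 = 0
Minor M_13 = -5*2 - -1*-2 = -12
det = 3*(-12) - -2*(0) + 0*(-12)
    = -36 - 0 + 0
    = -36

-36


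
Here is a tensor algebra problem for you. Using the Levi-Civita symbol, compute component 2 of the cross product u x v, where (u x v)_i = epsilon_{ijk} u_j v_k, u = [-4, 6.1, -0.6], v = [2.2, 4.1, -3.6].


(u x v)_2 = sum_{j,k} epsilon_{2jk} u_j v_k. Only permutations of (1,2,3) contribute; the two non-zero terms are:
eps_{213} u_1 v_3 = -1 * -4 * -3.6 = -14.4
eps_{231} u_3 v_1 = 1 * -0.6 * 2.2 = -1.32
(u x v)_2 = -15.72

-15.72


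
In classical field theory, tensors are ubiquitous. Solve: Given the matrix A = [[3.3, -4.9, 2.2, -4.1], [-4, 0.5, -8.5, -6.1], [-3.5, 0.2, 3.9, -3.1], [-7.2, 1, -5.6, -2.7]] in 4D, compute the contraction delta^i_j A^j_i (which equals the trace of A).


The contraction (trace) of a rank-2 tensor is the sum of its diagonal elements.
Diagonal entries: A[1,1] = 3.3, A[2,2] = 0.5, A[3,3] = 3.9, A[4,4] = -2.7
Tr(A) = 3.3 + 0.5 + 3.9 + -2.7 = 5

5


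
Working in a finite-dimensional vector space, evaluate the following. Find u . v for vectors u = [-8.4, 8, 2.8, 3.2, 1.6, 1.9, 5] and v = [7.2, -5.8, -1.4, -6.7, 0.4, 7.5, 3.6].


The inner product u . v = sum of u_i * v_i.
Term-by-term: -8.4 * 7.2, 8 * -5.8, 2.8 * -1.4, 3.2 * -6.7, 1.6 * 0.4, 1.9 * 7.5, 5 * 3.6
Products: -60.48, -46.4, -3.92, -21.44, 0.64, 14.25, 18
Sum = -60.48 + -46.4 + -3.92 + -21.44 + 0.64 + 14.25 + 18 = -99.35

-99.35


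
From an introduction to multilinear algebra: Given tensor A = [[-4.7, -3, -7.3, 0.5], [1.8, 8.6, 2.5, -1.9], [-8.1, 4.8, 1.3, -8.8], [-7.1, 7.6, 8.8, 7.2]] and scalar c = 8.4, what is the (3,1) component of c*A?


Scalar multiplication: (cA)_{ij} = c * A_{ij}.
c = 8.4
A_{31} = -8.1
(cA)_{31} = 8.4 * -8.1 = -68.04

-68.04


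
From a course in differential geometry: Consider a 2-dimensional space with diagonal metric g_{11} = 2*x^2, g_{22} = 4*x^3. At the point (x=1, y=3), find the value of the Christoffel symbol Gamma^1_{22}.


For a diagonal metric, Gamma^k_{ij} = (1/2) g^{kk} (dg_{ik}/dx_j + dg_{jk}/dx_i - dg_{ij}/dx_k).
The metric is diagonal, so g_{ab} = 0 for a != b.
At the given point: g_{11} = 2, g_{22} = 4
g^{11} = 1/2
dg_{21}/dx_2 = 0 (off-diagonal)
dg_{21}/dx_2 = 0 (off-diagonal)
dg_{22}/dx_1 = dg_{22}/dx_1 = 12
Numerator = 0 + 0 - 12 = -12
Gamma^1_{22} = -12 / (2 * 2) = -3

-3


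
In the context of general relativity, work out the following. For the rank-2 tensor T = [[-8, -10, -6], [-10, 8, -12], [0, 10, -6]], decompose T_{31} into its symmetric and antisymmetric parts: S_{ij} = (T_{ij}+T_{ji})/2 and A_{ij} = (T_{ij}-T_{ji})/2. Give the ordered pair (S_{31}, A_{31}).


T_{31} = 0
T_{13} = -6
S_{31} = (0 + -6)/2 = -6/2 = -3
A_{31} = (0 - -6)/2 = 6/2 = 3
Check: S + A = -3 + 3 = 0 = T_{31}.

(-3, 3)


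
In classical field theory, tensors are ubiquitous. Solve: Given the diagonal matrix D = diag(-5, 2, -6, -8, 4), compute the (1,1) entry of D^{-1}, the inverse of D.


For a diagonal matrix, the inverse has entries (D^{-1})_{ii} = 1/d_{ii}.
The diagonal entries are: d_{11} = -5, d_{22} = 2, d_{33} = -6, d_{44} = -8, d_{55} = 4
We need (D^{-1})_{11} = 1/d_{11} = 1/-5 = -1/5

-1/5


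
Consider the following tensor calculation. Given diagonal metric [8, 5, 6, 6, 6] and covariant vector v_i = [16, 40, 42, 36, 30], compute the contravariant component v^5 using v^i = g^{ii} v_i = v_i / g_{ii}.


To raise an index with a diagonal metric: v^i = v_i / g_{ii}.
For index 5: v_5 = 30, g_{55} = 6
v^5 = 30 / 6 = 5

5


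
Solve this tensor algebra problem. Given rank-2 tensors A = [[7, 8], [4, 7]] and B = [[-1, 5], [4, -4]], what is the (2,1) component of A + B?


Tensor addition is component-wise: (A + B)_{ij} = A_{ij} + B_{ij}.
A_{21} = 4
B_{21} = 4
(A + B)_{21} = 4 + 4 = 8

8


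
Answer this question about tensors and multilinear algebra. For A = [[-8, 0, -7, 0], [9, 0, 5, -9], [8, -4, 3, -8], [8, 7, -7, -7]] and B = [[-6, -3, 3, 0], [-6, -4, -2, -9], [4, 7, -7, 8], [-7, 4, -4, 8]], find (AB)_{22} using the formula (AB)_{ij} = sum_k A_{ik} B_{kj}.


(AB)_{ij} = sum_k A_{ik} B_{kj}.
For i=2, j=2:
A_{21} * B_{12} = 9 * -3 = -27
A_{22} * B_{22} = 0 * -4 = 0
A_{23} * B_{32} = 5 * 7 = 35
A_{24} * B_{42} = -9 * 4 = -36
Sum = -27 + 0 + 35 + -36 = -28

-28


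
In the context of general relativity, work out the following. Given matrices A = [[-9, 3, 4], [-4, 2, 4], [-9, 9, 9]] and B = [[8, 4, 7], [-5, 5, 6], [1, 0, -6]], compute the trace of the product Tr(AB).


Tr(AB) = sum_i (AB)_{ii} where (AB)_{ii} = sum_k A_{ik} B_{ki}.
(AB)_{11} = -9*8 + 3*-5 + 4*1 = -83
(AB)_{22} = -4*4 + 2*5 + 4*0 = -6
(AB)_{33} = -9*7 + 9*6 + 9*-6 = -63
Tr(AB) = -83 + -6 + -63 = -152

-152


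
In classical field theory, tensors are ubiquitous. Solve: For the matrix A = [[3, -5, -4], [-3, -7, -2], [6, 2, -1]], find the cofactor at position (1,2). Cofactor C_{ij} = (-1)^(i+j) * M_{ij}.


To find cofactor C_{12}, delete row 1 and column 2.
The resulting 2x2 submatrix is: [[-3, -2], [6, -1]]
Minor M_{12} = -3*-1 - -2*6
  = 3 - -12 = 15
Sign = (-1)^(1+2) = (-1)^3 = -1
Cofactor C_{12} = -1 * 15 = -15

-15


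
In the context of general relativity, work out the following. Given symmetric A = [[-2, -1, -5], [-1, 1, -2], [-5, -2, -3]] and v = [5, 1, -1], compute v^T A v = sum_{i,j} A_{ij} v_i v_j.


First compute Av:
(Av)_1 = -2*5 + -1*1 + -5*-1 = -6
(Av)_2 = -1*5 + 1*1 + -2*-1 = -2
(Av)_3 = -5*5 + -2*1 + -3*-1 = -24
Av = [-6, -2, -24]
Then v^T (Av) = 5*-6 + 1*-2 + -1*-24
= -30 + -2 + 24 = -8

-8
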